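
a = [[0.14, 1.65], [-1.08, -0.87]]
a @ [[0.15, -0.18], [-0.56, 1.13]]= [[-0.9, 1.84], [0.33, -0.79]]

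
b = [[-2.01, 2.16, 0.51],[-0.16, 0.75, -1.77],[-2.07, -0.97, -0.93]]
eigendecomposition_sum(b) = [[-1.08+0.61j, (0.79+0.32j), (0.42+0.87j)], [(-0.25-0.66j), -0.25+0.42j, -0.53+0.16j], [-0.92-0.86j, -0.06+0.86j, -0.71+0.68j]] + [[(-1.08-0.61j),(0.79-0.32j),(0.42-0.87j)], [-0.25+0.66j,-0.25-0.42j,(-0.53-0.16j)], [(-0.92+0.86j),-0.06-0.86j,-0.71-0.68j]] + [[0.15-0.00j, (0.58+0j), -0.33-0.00j], [(0.33-0j), (1.24+0j), -0.72-0.00j], [-0.23+0.00j, (-0.85-0j), (0.49+0j)]]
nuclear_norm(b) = 7.31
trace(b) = -2.19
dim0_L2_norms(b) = [2.89, 2.48, 2.06]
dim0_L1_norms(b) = [4.24, 3.88, 3.21]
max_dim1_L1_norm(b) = 4.68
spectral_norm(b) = 3.16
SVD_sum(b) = [[-2.34, 1.44, -0.31],[-0.61, 0.38, -0.08],[-1.15, 0.7, -0.15]] + [[0.38, 0.78, 0.73], [-0.23, -0.47, -0.44], [-0.66, -1.35, -1.26]] + [[-0.05, -0.06, 0.09], [0.68, 0.84, -1.25], [-0.26, -0.32, 0.48]]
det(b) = 13.32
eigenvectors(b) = [[(0.2-0.62j), 0.20+0.62j, (-0.36+0j)], [0.33+0.17j, 0.33-0.17j, (-0.77+0j)], [(0.66+0j), (0.66-0j), 0.53+0.00j]]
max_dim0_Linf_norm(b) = 2.16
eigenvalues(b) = [(-2.04+1.7j), (-2.04-1.7j), (1.89+0j)]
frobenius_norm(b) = 4.33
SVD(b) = [[-0.87, -0.48, -0.07], [-0.23, 0.29, 0.93], [-0.43, 0.83, -0.36]] @ diag([3.164792640620225, 2.3664475251590606, 1.7780645805326165]) @ [[0.85, -0.52, 0.11], [-0.34, -0.69, -0.64], [0.41, 0.51, -0.76]]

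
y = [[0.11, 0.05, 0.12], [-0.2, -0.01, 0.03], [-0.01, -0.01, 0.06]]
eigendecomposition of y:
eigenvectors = [[-0.22-0.40j, -0.22+0.40j, 0.42+0.00j], [0.89+0.00j, 0.89-0.00j, (-0.87+0j)], [(0.06+0.06j), (0.06-0.06j), (0.25+0j)]]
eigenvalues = [(0.04+0.09j), (0.04-0.09j), (0.08+0j)]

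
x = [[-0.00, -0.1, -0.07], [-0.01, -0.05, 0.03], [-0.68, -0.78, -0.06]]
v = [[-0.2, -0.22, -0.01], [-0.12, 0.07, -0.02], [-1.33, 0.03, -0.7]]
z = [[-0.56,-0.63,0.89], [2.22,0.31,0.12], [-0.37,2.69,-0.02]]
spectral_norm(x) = 1.04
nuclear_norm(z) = 5.98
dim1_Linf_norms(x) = [0.1, 0.05, 0.78]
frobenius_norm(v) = 1.54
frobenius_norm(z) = 3.73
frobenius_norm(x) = 1.05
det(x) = 0.00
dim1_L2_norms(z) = [1.23, 2.24, 2.72]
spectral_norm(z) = 2.79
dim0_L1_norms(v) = [1.65, 0.32, 0.73]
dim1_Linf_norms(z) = [0.89, 2.22, 2.69]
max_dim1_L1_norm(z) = 3.08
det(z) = 5.60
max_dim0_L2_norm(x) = 0.79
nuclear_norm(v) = 1.82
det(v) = 0.02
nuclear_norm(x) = 1.17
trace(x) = -0.11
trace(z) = -0.27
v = x @ z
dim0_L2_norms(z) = [2.32, 2.78, 0.9]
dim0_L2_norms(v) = [1.35, 0.23, 0.7]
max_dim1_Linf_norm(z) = 2.69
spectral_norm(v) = 1.52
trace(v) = -0.83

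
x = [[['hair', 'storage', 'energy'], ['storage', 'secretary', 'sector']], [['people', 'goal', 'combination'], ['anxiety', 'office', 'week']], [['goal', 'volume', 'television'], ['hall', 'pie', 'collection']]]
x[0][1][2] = 'sector'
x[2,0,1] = 'volume'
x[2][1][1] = 'pie'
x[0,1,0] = 'storage'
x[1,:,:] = [['people', 'goal', 'combination'], ['anxiety', 'office', 'week']]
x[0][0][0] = 'hair'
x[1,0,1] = 'goal'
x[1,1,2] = 'week'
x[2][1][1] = 'pie'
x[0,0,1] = 'storage'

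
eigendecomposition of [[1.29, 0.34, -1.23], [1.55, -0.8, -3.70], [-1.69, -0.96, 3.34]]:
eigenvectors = [[0.32, 0.86, -0.04], [0.58, -0.23, 0.98], [-0.75, 0.45, 0.18]]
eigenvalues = [4.81, 0.56, -1.54]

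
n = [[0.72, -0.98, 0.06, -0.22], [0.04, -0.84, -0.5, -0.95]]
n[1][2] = -0.498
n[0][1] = -0.975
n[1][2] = -0.498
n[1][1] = -0.841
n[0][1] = -0.975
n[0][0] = 0.72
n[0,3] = -0.215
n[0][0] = 0.72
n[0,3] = -0.215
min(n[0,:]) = -0.975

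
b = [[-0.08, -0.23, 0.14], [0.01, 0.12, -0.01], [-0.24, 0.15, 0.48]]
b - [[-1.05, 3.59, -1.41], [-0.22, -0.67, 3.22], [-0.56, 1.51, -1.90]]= [[0.97, -3.82, 1.55], [0.23, 0.79, -3.23], [0.32, -1.36, 2.38]]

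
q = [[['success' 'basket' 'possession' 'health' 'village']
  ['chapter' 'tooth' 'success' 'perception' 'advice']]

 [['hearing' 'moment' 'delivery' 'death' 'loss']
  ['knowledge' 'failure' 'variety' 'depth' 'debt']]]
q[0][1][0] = 'chapter'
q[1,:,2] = ['delivery', 'variety']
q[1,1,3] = 'depth'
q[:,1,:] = [['chapter', 'tooth', 'success', 'perception', 'advice'], ['knowledge', 'failure', 'variety', 'depth', 'debt']]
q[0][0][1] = 'basket'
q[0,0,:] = ['success', 'basket', 'possession', 'health', 'village']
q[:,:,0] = [['success', 'chapter'], ['hearing', 'knowledge']]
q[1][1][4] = 'debt'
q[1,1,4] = 'debt'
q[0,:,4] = ['village', 'advice']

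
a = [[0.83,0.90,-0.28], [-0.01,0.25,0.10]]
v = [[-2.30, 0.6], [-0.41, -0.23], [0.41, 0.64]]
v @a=[[-1.91, -1.92, 0.7], [-0.34, -0.43, 0.09], [0.33, 0.53, -0.05]]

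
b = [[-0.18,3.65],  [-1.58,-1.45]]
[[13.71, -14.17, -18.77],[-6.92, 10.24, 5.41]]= b@[[0.89, -2.79, 1.24], [3.8, -4.02, -5.08]]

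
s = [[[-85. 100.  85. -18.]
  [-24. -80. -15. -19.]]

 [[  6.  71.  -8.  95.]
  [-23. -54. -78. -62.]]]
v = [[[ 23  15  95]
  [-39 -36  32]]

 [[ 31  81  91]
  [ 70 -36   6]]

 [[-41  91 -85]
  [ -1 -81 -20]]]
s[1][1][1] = -54.0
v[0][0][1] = 15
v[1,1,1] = -36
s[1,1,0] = -23.0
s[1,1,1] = -54.0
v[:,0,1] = [15, 81, 91]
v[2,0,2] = -85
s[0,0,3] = -18.0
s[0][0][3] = -18.0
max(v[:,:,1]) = 91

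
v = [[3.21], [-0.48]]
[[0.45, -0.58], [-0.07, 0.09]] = v @ [[0.14, -0.18]]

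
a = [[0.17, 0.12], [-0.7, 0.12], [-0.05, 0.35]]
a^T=[[0.17, -0.70, -0.05], [0.12, 0.12, 0.35]]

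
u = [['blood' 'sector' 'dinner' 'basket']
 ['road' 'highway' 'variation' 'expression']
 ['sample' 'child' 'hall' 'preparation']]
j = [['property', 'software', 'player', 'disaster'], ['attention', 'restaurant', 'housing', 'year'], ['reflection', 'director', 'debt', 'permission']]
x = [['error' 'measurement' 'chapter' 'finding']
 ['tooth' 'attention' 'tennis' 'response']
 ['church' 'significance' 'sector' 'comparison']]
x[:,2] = ['chapter', 'tennis', 'sector']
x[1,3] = 'response'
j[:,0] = ['property', 'attention', 'reflection']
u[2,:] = ['sample', 'child', 'hall', 'preparation']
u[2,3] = 'preparation'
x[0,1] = 'measurement'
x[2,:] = ['church', 'significance', 'sector', 'comparison']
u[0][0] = 'blood'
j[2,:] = ['reflection', 'director', 'debt', 'permission']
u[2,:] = ['sample', 'child', 'hall', 'preparation']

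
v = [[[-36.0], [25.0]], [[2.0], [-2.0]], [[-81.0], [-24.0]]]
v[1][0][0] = 2.0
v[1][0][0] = 2.0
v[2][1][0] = -24.0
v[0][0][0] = -36.0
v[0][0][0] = -36.0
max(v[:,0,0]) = 2.0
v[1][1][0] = -2.0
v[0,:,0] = [-36.0, 25.0]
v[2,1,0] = -24.0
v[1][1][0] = -2.0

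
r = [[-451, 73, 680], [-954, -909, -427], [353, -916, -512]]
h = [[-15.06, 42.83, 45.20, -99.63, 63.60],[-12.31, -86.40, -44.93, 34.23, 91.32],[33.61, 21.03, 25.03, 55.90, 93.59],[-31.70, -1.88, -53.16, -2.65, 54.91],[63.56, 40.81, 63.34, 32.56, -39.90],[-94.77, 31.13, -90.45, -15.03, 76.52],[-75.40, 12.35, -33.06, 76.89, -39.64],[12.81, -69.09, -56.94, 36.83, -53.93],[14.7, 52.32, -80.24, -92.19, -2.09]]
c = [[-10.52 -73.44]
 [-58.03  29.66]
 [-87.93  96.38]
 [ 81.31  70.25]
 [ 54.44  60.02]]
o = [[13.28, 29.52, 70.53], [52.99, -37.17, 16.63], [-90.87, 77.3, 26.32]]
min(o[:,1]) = -37.17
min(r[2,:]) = -916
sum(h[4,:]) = 160.37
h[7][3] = 36.83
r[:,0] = [-451, -954, 353]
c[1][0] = -58.03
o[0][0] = 13.28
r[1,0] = -954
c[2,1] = 96.38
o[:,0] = [13.28, 52.99, -90.87]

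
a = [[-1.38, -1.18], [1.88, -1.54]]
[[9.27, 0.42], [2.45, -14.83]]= a @ [[-2.62, -4.18], [-4.79, 4.53]]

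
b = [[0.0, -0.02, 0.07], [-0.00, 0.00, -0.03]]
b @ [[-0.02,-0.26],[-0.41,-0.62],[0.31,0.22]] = [[0.03, 0.03], [-0.01, -0.01]]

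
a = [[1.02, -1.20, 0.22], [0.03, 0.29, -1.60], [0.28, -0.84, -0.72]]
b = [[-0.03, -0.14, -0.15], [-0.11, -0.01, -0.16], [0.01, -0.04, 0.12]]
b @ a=[[-0.08, 0.12, 0.33], [-0.16, 0.26, 0.11], [0.04, -0.12, -0.02]]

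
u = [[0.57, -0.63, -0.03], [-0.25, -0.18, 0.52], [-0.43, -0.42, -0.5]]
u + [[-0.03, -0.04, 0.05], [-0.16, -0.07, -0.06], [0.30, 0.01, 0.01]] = [[0.54, -0.67, 0.02], [-0.41, -0.25, 0.46], [-0.13, -0.41, -0.49]]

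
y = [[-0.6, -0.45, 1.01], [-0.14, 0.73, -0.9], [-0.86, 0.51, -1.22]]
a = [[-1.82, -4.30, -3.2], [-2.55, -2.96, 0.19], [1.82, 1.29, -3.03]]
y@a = [[4.08, 5.21, -1.23],[-3.24, -2.72, 3.31],[-1.96, 0.61, 6.55]]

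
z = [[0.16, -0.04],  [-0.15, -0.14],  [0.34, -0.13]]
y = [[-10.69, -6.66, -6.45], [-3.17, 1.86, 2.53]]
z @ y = [[-1.58, -1.14, -1.13], [2.05, 0.74, 0.61], [-3.22, -2.51, -2.52]]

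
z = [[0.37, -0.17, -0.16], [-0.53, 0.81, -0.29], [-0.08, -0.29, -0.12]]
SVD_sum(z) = [[0.17, -0.25, 0.06], [-0.56, 0.81, -0.20], [0.09, -0.13, 0.03]] + [[0.22, 0.12, -0.15], [0.06, 0.03, -0.04], [-0.09, -0.05, 0.06]] + [[-0.03,-0.04,-0.07],[-0.02,-0.03,-0.06],[-0.09,-0.11,-0.21]]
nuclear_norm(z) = 1.67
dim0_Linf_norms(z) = [0.53, 0.81, 0.29]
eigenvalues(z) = [0.99, 0.35, -0.28]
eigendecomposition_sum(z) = [[0.14, -0.17, 0.02], [-0.68, 0.82, -0.12], [0.17, -0.2, 0.03]] + [[0.26, 0.03, -0.11], [0.19, 0.02, -0.08], [-0.16, -0.02, 0.07]] + [[-0.03, -0.03, -0.08], [-0.04, -0.03, -0.1], [-0.08, -0.07, -0.22]]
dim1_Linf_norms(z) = [0.37, 0.81, 0.29]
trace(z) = 1.06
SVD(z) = [[-0.29, -0.91, 0.29], [0.94, -0.23, 0.24], [-0.16, 0.35, 0.92]] @ diag([1.066025787412449, 0.3244701420894953, 0.275151135676541]) @ [[-0.56, 0.81, -0.20],[-0.76, -0.4, 0.52],[-0.34, -0.44, -0.83]]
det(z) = -0.10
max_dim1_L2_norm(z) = 1.01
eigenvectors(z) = [[-0.2, 0.71, 0.32], [0.95, 0.53, 0.38], [-0.23, -0.45, 0.87]]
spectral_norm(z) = 1.07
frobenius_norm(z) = 1.15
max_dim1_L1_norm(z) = 1.63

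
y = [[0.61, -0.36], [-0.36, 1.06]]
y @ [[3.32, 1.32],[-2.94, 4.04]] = [[3.08, -0.65], [-4.31, 3.81]]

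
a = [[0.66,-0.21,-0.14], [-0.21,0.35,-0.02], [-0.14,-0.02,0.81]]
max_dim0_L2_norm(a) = 0.82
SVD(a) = [[-0.6, -0.65, -0.47], [0.19, 0.46, -0.87], [0.78, -0.61, -0.14]] @ diag([0.9119535977614621, 0.6759088712522784, 0.23213753098625994]) @ [[-0.6, 0.19, 0.78],[-0.65, 0.46, -0.61],[-0.47, -0.87, -0.14]]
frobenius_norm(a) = 1.16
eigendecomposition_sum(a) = [[0.05, 0.10, 0.02], [0.1, 0.18, 0.03], [0.02, 0.03, 0.0]] + [[0.28, -0.2, 0.27], [-0.20, 0.14, -0.19], [0.27, -0.19, 0.25]] + [[0.32, -0.11, -0.42],[-0.11, 0.03, 0.14],[-0.42, 0.14, 0.55]]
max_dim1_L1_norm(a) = 1.01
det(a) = 0.14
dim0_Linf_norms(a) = [0.66, 0.35, 0.81]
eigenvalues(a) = [0.23, 0.68, 0.91]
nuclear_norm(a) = 1.82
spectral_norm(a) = 0.91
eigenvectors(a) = [[0.47, 0.65, -0.6], [0.87, -0.46, 0.19], [0.14, 0.61, 0.78]]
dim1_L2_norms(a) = [0.71, 0.41, 0.82]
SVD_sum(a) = [[0.32, -0.11, -0.42], [-0.11, 0.03, 0.14], [-0.42, 0.14, 0.55]] + [[0.28, -0.20, 0.27], [-0.20, 0.14, -0.19], [0.27, -0.19, 0.25]] + [[0.05, 0.10, 0.02], [0.1, 0.18, 0.03], [0.02, 0.03, 0.00]]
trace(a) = 1.82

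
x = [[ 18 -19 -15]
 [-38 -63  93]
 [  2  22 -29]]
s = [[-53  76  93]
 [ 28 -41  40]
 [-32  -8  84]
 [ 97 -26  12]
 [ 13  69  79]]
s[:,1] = [76, -41, -8, -26, 69]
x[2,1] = 22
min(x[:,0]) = -38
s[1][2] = 40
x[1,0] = -38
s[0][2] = 93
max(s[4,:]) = 79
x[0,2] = -15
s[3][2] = 12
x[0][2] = -15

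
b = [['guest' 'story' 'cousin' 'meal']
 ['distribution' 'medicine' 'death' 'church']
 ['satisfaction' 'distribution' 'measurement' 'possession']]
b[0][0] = 'guest'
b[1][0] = 'distribution'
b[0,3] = 'meal'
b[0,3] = 'meal'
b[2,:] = ['satisfaction', 'distribution', 'measurement', 'possession']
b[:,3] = ['meal', 'church', 'possession']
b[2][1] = 'distribution'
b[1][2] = 'death'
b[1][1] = 'medicine'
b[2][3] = 'possession'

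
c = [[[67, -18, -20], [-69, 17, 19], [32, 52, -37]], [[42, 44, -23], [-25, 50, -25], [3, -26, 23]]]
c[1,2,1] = -26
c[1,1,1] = 50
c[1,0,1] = 44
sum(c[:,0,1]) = 26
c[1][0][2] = -23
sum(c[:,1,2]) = -6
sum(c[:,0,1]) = 26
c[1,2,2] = 23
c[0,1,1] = 17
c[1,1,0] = -25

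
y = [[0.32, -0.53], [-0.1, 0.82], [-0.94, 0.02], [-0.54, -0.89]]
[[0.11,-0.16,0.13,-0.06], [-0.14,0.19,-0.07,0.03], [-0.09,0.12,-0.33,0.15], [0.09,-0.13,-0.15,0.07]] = y @ [[0.09,-0.12,0.35,-0.16], [-0.16,0.22,-0.04,0.02]]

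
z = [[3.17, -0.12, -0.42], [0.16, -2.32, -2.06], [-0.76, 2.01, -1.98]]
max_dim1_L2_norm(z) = 3.2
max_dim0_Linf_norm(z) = 3.17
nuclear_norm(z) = 9.18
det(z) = 28.07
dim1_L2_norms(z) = [3.2, 3.11, 2.92]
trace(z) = -1.13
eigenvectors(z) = [[-0.99+0.00j, 0.03-0.04j, 0.03+0.04j], [-0.07+0.00j, (0.71+0j), 0.71-0.00j], [(0.12+0j), (-0.05-0.7j), -0.05+0.70j]]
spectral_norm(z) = 3.54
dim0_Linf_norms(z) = [3.17, 2.32, 2.06]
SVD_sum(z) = [[2.00, -1.59, -0.4],[1.45, -1.15, -0.29],[-1.17, 0.94, 0.24]] + [[0.43, 0.33, 0.83],[-1.06, -0.81, -2.03],[-0.57, -0.44, -1.10]] + [[0.74,1.14,-0.84], [-0.23,-0.35,0.26], [0.98,1.51,-1.12]]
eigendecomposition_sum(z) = [[(3.2-0j),(-0.14-0j),(-0.2+0j)], [0.23-0.00j,-0.01-0.00j,(-0.01+0j)], [-0.38+0.00j,0.02+0.00j,(0.02+0j)]] + [[(-0.01-0.01j), 0.01+0.11j, -0.11+0.02j],[-0.04-0.20j, (-1.15+0.94j), -1.02-1.10j],[(-0.19+0.05j), (1+1.07j), (-1+1.08j)]] + [[-0.01+0.01j, (0.01-0.11j), -0.11-0.02j], [-0.04+0.20j, -1.15-0.94j, (-1.02+1.1j)], [-0.19-0.05j, (1-1.07j), -1.00-1.08j]]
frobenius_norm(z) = 5.33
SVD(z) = [[-0.73, 0.34, 0.59], [-0.53, -0.83, -0.18], [0.43, -0.45, 0.78]] @ diag([3.536078965511645, 2.9323893171261233, 2.706776393141977]) @ [[-0.77, 0.62, 0.15], [0.43, 0.33, 0.84], [0.46, 0.71, -0.53]]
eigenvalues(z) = [(3.21+0j), (-2.17+2.01j), (-2.17-2.01j)]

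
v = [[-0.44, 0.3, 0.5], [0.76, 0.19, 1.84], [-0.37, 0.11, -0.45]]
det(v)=0.102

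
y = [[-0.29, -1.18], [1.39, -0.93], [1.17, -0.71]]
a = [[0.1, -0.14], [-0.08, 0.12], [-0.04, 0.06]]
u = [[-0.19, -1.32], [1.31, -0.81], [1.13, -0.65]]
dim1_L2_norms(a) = [0.17, 0.14, 0.07]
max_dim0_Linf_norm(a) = 0.14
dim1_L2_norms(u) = [1.33, 1.54, 1.3]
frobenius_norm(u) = 2.42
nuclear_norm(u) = 3.29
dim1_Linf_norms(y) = [1.18, 1.39, 1.17]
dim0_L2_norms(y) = [1.84, 1.66]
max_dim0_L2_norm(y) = 1.84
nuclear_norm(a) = 0.24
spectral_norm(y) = 2.21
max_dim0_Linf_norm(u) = 1.32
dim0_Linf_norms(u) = [1.31, 1.32]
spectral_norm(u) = 2.12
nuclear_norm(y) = 3.33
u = a + y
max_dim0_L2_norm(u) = 1.74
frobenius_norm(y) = 2.48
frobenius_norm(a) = 0.24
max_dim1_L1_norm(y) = 2.32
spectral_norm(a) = 0.24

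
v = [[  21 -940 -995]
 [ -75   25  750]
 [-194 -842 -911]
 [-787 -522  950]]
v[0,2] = -995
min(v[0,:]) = -995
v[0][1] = -940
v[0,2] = -995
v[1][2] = 750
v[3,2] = 950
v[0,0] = 21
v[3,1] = -522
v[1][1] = 25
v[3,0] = -787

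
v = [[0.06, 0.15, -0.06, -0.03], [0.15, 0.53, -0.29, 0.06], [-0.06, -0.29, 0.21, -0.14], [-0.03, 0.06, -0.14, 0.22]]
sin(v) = [[0.06, 0.14, -0.05, -0.03], [0.14, 0.48, -0.26, 0.05], [-0.05, -0.26, 0.19, -0.13], [-0.03, 0.05, -0.13, 0.21]]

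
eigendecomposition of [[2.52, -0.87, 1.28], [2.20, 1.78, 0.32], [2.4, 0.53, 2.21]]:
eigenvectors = [[-0.38+0.00j, -0.21+0.29j, -0.21-0.29j], [-0.53+0.00j, (0.69+0j), (0.69-0j)], [(-0.75+0j), (0.49-0.39j), (0.49+0.39j)]]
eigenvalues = [(3.81+0j), (1.35+0.75j), (1.35-0.75j)]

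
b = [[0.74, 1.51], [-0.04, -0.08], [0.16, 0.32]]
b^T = [[0.74, -0.04, 0.16], [1.51, -0.08, 0.32]]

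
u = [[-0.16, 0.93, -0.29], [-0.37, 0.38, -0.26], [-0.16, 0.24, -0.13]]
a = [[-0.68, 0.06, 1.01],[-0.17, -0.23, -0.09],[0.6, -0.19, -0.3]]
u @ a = [[-0.22, -0.17, -0.16], [0.03, -0.06, -0.33], [-0.01, -0.04, -0.14]]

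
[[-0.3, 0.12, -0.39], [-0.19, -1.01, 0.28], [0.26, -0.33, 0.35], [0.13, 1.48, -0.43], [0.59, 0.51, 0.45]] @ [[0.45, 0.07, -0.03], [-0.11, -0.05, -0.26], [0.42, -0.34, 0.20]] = [[-0.31,0.11,-0.1], [0.14,-0.06,0.32], [0.3,-0.08,0.15], [-0.28,0.08,-0.47], [0.4,-0.14,-0.06]]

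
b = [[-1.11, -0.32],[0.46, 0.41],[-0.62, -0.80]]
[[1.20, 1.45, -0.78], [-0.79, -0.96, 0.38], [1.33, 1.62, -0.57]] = b@[[-0.77, -0.93, 0.64], [-1.07, -1.3, 0.22]]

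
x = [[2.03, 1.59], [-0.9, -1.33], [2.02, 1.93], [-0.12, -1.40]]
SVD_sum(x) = [[1.75, 1.85],[-1.09, -1.15],[1.92, 2.03],[-0.76, -0.8]] + [[0.28, -0.26], [0.19, -0.18], [0.1, -0.1], [0.64, -0.6]]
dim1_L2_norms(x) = [2.58, 1.61, 2.79, 1.41]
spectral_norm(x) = 4.24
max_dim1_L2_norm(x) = 2.79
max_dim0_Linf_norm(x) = 2.03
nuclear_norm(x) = 5.24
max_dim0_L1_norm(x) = 6.25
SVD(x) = [[-0.60, -0.38], [0.37, -0.26], [-0.66, -0.14], [0.26, -0.87]] @ diag([4.243648075079495, 0.9995253948120083]) @ [[-0.69, -0.73], [-0.73, 0.69]]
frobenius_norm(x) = 4.36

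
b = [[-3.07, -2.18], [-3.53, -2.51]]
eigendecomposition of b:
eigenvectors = [[-0.66, 0.58], [-0.75, -0.82]]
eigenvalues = [-5.58, -0.0]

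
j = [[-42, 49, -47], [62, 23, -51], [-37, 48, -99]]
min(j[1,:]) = -51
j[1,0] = 62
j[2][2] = -99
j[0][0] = -42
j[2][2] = -99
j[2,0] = -37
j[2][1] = 48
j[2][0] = -37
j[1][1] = 23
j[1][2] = -51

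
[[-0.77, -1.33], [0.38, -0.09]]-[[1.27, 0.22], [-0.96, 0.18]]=[[-2.04, -1.55], [1.34, -0.27]]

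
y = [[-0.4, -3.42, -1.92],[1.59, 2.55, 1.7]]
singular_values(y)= [5.15, 0.99]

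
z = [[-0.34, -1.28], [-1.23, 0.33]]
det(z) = -1.69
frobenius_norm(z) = 1.84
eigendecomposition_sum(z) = [[-0.82, -0.64], [-0.62, -0.48]] + [[0.48, -0.64],[-0.61, 0.81]]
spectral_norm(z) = 1.32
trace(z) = -0.01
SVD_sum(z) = [[-0.30,-1.29], [0.01,0.04]] + [[-0.04, 0.01], [-1.24, 0.29]]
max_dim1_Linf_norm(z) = 1.28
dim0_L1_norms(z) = [1.57, 1.61]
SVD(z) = [[-1.00, 0.03], [0.03, 1.00]] @ diag([1.3244369746356024, 1.2734467794996747]) @ [[0.23,  0.97], [-0.97,  0.23]]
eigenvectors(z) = [[-0.8, 0.62], [-0.6, -0.79]]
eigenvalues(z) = [-1.3, 1.29]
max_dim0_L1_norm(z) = 1.61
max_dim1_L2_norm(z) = 1.32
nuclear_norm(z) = 2.60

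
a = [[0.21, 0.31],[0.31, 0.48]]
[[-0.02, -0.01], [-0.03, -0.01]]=a @ [[-0.03, -0.01], [-0.04, -0.01]]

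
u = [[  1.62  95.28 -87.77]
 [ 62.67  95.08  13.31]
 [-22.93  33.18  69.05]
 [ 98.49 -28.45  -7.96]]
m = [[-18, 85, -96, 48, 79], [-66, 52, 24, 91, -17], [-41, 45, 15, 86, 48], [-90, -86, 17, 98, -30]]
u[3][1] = -28.45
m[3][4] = -30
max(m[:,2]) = 24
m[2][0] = -41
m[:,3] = [48, 91, 86, 98]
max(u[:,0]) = 98.49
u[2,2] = 69.05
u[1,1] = 95.08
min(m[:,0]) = -90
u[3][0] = 98.49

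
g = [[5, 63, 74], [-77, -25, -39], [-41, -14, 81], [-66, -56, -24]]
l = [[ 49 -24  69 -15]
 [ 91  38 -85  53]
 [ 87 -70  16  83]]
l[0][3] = -15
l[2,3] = 83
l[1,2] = -85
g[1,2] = -39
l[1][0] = 91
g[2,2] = 81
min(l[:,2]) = -85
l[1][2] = -85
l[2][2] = 16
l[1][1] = 38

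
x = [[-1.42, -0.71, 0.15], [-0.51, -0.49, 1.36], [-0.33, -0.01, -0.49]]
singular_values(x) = [1.93, 1.23, 0.05]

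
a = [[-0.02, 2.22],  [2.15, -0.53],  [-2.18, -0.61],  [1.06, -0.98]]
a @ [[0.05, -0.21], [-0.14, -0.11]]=[[-0.31, -0.24], [0.18, -0.39], [-0.02, 0.52], [0.19, -0.11]]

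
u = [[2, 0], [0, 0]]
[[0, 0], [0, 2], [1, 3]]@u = [[0, 0], [0, 0], [2, 0]]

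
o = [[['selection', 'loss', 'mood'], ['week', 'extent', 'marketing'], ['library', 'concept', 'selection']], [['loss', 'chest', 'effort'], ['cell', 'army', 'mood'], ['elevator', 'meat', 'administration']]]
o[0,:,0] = ['selection', 'week', 'library']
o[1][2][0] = 'elevator'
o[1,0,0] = 'loss'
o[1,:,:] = [['loss', 'chest', 'effort'], ['cell', 'army', 'mood'], ['elevator', 'meat', 'administration']]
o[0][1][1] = 'extent'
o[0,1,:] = ['week', 'extent', 'marketing']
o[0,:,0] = ['selection', 'week', 'library']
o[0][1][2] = 'marketing'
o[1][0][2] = 'effort'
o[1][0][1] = 'chest'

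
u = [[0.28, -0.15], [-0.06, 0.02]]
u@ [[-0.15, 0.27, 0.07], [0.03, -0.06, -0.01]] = [[-0.05, 0.08, 0.02],[0.01, -0.02, -0.0]]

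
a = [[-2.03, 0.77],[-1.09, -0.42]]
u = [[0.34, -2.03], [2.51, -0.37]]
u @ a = [[1.52, 1.11], [-4.69, 2.09]]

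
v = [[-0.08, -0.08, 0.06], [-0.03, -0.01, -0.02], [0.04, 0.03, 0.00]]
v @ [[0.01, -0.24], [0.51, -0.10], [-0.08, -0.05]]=[[-0.05, 0.02], [-0.0, 0.01], [0.02, -0.01]]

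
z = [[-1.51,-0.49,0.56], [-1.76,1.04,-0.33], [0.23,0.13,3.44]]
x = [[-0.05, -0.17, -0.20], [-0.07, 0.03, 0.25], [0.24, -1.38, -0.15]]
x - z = [[1.46, 0.32, -0.76],  [1.69, -1.01, 0.58],  [0.01, -1.51, -3.59]]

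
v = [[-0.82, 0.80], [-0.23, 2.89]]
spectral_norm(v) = 3.03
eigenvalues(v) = [-0.77, 2.84]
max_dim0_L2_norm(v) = 3.0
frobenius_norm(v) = 3.12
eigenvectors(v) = [[-1.0, -0.21], [-0.06, -0.98]]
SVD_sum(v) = [[-0.14, 0.91], [-0.45, 2.86]] + [[-0.68,  -0.11], [0.22,  0.03]]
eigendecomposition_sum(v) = [[-0.78, 0.17], [-0.05, 0.01]] + [[-0.04, 0.63],[-0.18, 2.88]]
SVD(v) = [[0.30, 0.95], [0.95, -0.30]] @ diag([3.032815142060589, 0.7207165282467233]) @ [[-0.15, 0.99], [-0.99, -0.15]]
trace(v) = 2.07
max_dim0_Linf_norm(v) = 2.89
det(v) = -2.19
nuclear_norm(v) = 3.75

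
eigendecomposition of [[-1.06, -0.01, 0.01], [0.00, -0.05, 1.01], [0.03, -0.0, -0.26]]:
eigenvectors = [[-1.00, 0.01, 0.01], [-0.04, -0.98, -1.00], [0.04, 0.20, 0.00]]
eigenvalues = [-1.06, -0.26, -0.05]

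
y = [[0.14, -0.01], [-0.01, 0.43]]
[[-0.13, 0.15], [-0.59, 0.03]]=y @ [[-1.05, 1.11], [-1.4, 0.10]]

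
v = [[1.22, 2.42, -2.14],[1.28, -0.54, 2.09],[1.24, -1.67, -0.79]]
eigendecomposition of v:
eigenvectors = [[(-0.88+0j), 0.05-0.51j, 0.05+0.51j], [-0.47+0.00j, -0.12+0.56j, -0.12-0.56j], [(-0.1+0j), (-0.64+0j), (-0.64-0j)]]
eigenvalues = [(2.28+0j), (-1.19+2.42j), (-1.19-2.42j)]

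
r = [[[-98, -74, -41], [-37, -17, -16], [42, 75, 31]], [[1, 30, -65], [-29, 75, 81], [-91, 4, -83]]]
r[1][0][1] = 30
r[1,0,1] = 30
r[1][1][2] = 81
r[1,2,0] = -91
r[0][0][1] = -74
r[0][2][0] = 42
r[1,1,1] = 75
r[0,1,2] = -16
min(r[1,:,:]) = -91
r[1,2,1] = 4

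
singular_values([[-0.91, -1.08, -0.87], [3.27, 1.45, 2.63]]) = [4.7, 0.59]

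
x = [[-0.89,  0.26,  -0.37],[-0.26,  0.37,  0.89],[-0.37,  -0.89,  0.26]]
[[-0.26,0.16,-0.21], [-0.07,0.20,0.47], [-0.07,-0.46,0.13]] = x @ [[0.28, -0.03, 0.02], [-0.03, 0.53, 0.00], [0.02, 0.0, 0.53]]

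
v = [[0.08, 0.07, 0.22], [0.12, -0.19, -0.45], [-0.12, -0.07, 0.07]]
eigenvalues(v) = [(0.12+0.12j), (0.12-0.12j), (-0.27+0j)]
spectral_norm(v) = 0.55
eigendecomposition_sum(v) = [[0.04+0.08j,0.00+0.03j,0.07-0.03j], [(0.07-0.08j),0.03-0.02j,-0.07-0.06j], [-0.06+0.06j,-0.02+0.01j,(0.05+0.05j)]] + [[0.04-0.08j,-0.03j,(0.07+0.03j)], [(0.07+0.08j),(0.03+0.02j),-0.07+0.06j], [-0.06-0.06j,-0.02-0.01j,(0.05-0.05j)]] + [[(0.01+0j),(0.07+0j),(0.08+0j)], [-0.02-0.00j,-0.24-0.00j,-0.31-0.00j], [(-0-0j),-0.03-0.00j,-0.03-0.00j]]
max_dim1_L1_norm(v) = 0.76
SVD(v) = [[0.39, 0.61, 0.69],[-0.91, 0.17, 0.37],[0.11, -0.78, 0.62]] @ diag([0.5483606785665917, 0.17450096585039376, 0.07582861675691169]) @ [[-0.17, 0.35, 0.92], [0.93, 0.37, 0.02], [0.34, -0.86, 0.39]]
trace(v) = -0.04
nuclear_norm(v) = 0.80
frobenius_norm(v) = 0.58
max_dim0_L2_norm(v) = 0.51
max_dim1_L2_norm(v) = 0.5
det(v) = -0.01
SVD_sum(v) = [[-0.04, 0.08, 0.20], [0.08, -0.18, -0.46], [-0.01, 0.02, 0.06]] + [[0.10,0.04,0.0],  [0.03,0.01,0.0],  [-0.13,-0.05,-0.00]] + [[0.02, -0.05, 0.02], [0.01, -0.02, 0.01], [0.02, -0.04, 0.02]]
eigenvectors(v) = [[(0.22-0.5j), 0.22+0.50j, (-0.26+0j)], [-0.66+0.00j, -0.66-0.00j, (0.96+0j)], [0.51+0.04j, (0.51-0.04j), 0.11+0.00j]]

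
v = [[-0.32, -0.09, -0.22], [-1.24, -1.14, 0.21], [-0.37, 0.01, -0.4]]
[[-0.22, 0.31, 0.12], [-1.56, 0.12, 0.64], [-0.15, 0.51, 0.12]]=v @ [[0.43, -0.42, -0.8], [0.9, 0.19, 0.39], [-0.01, -0.89, 0.46]]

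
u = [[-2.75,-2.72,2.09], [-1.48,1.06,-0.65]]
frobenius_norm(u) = 4.80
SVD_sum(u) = [[-2.73,-2.73,2.10], [0.03,0.03,-0.02]] + [[-0.02, 0.01, -0.01], [-1.51, 1.03, -0.63]]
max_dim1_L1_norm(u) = 7.56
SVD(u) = [[-1.0, 0.01], [0.01, 1.00]] @ diag([4.39669085568097, 1.9325137825048873]) @ [[0.62, 0.62, -0.48],  [-0.78, 0.53, -0.32]]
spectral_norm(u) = 4.40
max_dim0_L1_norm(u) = 4.23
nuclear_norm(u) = 6.33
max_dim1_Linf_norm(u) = 2.75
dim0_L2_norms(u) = [3.12, 2.92, 2.19]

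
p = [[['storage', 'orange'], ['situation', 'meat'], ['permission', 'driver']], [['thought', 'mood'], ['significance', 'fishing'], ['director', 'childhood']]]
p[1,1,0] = 'significance'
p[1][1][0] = 'significance'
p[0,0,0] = 'storage'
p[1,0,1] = 'mood'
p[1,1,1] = 'fishing'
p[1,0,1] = 'mood'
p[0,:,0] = ['storage', 'situation', 'permission']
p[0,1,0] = 'situation'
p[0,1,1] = 'meat'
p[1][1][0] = 'significance'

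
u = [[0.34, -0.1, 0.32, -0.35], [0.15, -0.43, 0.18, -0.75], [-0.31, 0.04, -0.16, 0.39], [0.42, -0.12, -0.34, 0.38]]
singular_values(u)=[1.16, 0.63, 0.35, 0.11]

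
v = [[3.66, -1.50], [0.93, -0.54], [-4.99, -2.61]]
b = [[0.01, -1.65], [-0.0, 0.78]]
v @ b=[[0.04, -7.21], [0.01, -1.96], [-0.05, 6.2]]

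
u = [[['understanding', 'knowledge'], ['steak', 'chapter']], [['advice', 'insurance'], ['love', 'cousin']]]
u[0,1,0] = 'steak'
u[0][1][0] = 'steak'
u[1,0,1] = 'insurance'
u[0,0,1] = 'knowledge'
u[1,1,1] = 'cousin'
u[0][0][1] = 'knowledge'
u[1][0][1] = 'insurance'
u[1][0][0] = 'advice'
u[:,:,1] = [['knowledge', 'chapter'], ['insurance', 'cousin']]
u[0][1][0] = 'steak'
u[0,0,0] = 'understanding'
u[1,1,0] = 'love'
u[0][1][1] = 'chapter'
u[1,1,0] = 'love'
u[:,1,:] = [['steak', 'chapter'], ['love', 'cousin']]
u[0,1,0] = 'steak'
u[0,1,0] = 'steak'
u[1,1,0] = 'love'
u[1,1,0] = 'love'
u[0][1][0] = 'steak'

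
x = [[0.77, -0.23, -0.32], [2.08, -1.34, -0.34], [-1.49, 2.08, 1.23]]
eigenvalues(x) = [(-1.1+0j), (0.88+0.37j), (0.88-0.37j)]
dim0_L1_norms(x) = [4.34, 3.65, 1.89]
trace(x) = 0.66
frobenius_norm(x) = 3.88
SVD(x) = [[-0.21, -0.27, 0.94], [-0.64, -0.69, -0.34], [0.74, -0.67, -0.03]] @ diag([3.758327483145614, 0.9142061803480189, 0.29051951611869237]) @ [[-0.69, 0.65, 0.32], [-0.69, -0.46, -0.56], [0.22, 0.6, -0.77]]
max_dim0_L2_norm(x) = 2.67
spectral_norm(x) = 3.76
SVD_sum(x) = [[0.54, -0.51, -0.25], [1.67, -1.57, -0.77], [-1.91, 1.8, 0.88]] + [[0.17, 0.11, 0.14], [0.43, 0.29, 0.35], [0.43, 0.28, 0.34]] + [[0.06, 0.17, -0.21],[-0.02, -0.06, 0.08],[-0.0, -0.01, 0.01]]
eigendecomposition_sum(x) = [[(-0.04-0j), (0.04-0j), (-0+0j)], [(1.18+0j), (-1.05+0j), (0.01-0j)], [(-1.08-0j), 0.96-0.00j, -0.01+0.00j]] + [[0.40+0.22j, (-0.13+0.36j), -0.16+0.38j], [0.45+0.24j, -0.14+0.40j, -0.17+0.43j], [-0.21-0.72j, (0.56-0.26j), 0.62-0.25j]] + [[(0.4-0.22j), -0.13-0.36j, -0.16-0.38j], [0.45-0.24j, -0.14-0.40j, -0.17-0.43j], [(-0.21+0.72j), (0.56+0.26j), (0.62+0.25j)]]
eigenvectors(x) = [[0.02+0.00j, -0.32+0.32j, -0.32-0.32j],[(-0.74+0j), -0.35+0.36j, -0.35-0.36j],[0.67+0.00j, 0.73+0.00j, (0.73-0j)]]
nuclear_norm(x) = 4.96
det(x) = -1.00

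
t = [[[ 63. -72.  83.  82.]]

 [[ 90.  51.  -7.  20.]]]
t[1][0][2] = -7.0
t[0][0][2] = 83.0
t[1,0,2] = -7.0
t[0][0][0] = 63.0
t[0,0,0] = 63.0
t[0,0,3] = 82.0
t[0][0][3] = 82.0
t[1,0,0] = 90.0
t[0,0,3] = 82.0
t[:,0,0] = [63.0, 90.0]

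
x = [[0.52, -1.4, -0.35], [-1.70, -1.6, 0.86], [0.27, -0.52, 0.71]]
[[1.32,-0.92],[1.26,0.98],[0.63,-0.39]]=x @[[0.19, -0.87], [-0.91, 0.33], [0.15, 0.03]]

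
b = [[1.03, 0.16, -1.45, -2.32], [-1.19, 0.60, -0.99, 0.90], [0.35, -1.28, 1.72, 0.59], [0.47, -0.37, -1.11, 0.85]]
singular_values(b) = [3.31, 2.54, 1.4, 0.36]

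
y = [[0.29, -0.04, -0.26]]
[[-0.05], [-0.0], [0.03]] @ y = [[-0.01, 0.00, 0.01], [0.00, 0.00, 0.00], [0.01, -0.00, -0.01]]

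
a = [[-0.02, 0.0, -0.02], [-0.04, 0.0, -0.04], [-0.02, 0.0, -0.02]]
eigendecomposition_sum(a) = [[0.0, 0.00, 0.0], [-0.0, 0.00, -0.00], [0.0, 0.0, 0.00]] + [[0.0, 0.00, -0.0], [0.00, 0.0, 0.0], [-0.0, 0.00, 0.0]] + [[-0.02, -0.00, -0.02], [-0.04, -0.00, -0.04], [-0.02, -0.0, -0.02]]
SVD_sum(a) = [[-0.02, 0.00, -0.02],[-0.04, 0.00, -0.04],[-0.02, 0.00, -0.02]] + [[0.0, 0.0, -0.0], [-0.0, 0.0, 0.0], [-0.00, 0.00, 0.00]] + [[0.0, 0.00, 0.00], [0.0, 0.0, -0.0], [0.00, -0.00, 0.0]]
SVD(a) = [[-0.41, 0.91, 0.00], [-0.82, -0.37, -0.45], [-0.41, -0.18, 0.89]] @ diag([0.0692820323027551, 7.776678127636461e-18, 2.08350802884231e-49]) @ [[0.71, 0.00, 0.71], [0.71, 0.0, -0.71], [0.00, -1.0, 0.0]]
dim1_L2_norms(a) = [0.03, 0.06, 0.03]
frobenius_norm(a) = 0.07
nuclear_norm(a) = 0.07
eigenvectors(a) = [[0.00, 0.71, 0.41], [1.00, 0.00, 0.82], [0.0, -0.71, 0.41]]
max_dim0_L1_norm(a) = 0.08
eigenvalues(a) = [0.0, 0.0, -0.04]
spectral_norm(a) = 0.07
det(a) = 0.00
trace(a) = -0.04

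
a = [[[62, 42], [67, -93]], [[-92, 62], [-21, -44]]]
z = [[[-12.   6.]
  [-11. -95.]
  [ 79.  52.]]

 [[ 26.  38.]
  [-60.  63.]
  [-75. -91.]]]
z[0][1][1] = -95.0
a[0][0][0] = 62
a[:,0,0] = [62, -92]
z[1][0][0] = 26.0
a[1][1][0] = -21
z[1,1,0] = -60.0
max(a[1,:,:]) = 62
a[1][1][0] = -21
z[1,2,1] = -91.0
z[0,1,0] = -11.0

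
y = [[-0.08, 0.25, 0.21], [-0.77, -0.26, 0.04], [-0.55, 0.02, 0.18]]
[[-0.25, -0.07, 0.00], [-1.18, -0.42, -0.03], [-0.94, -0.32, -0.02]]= y @ [[1.7, 0.45, 0.35], [-0.5, 0.23, -0.75], [0.05, -0.42, 1.04]]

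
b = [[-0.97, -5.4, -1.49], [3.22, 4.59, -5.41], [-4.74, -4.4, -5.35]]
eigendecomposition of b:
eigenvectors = [[(0.5-0.43j), 0.50+0.43j, (0.37+0j)], [-0.71+0.00j, -0.71-0.00j, 0.27+0.00j], [(0.15+0.18j), (0.15-0.18j), (0.89+0j)]]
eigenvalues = [(3.46+3.26j), (3.46-3.26j), (-8.65+0j)]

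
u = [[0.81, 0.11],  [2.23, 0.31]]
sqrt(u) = [[0.79,0.1], [1.98,0.34]]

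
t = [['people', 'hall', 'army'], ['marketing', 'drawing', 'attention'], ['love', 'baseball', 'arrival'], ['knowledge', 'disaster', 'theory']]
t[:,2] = ['army', 'attention', 'arrival', 'theory']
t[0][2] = 'army'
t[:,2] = ['army', 'attention', 'arrival', 'theory']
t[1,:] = ['marketing', 'drawing', 'attention']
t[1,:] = ['marketing', 'drawing', 'attention']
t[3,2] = 'theory'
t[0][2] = 'army'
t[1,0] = 'marketing'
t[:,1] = ['hall', 'drawing', 'baseball', 'disaster']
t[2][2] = 'arrival'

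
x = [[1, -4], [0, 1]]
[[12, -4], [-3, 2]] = x@ [[0, 4], [-3, 2]]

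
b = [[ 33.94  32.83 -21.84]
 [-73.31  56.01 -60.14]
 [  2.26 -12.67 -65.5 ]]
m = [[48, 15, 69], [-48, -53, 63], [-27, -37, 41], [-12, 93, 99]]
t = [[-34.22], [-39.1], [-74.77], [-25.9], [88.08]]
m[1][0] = -48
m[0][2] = 69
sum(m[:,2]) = 272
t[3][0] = -25.9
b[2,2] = -65.5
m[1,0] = -48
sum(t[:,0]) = -85.90999999999998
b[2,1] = -12.67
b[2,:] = [2.26, -12.67, -65.5]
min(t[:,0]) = -74.77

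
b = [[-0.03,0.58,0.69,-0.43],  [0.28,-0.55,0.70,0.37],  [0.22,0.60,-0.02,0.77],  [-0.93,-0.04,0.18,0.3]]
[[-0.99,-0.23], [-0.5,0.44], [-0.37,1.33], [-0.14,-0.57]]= b @ [[-0.06,0.95], [-0.52,0.45], [-1.05,0.02], [-0.09,1.10]]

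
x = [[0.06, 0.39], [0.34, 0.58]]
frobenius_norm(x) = 0.78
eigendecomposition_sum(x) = [[-0.1, 0.06], [0.05, -0.03]] + [[0.16, 0.33], [0.29, 0.61]]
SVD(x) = [[-0.49, -0.87], [-0.87, 0.49]] @ diag([0.7691101012092142, 0.12715994738105296]) @ [[-0.42, -0.91], [0.91, -0.42]]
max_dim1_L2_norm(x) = 0.67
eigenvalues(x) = [-0.13, 0.77]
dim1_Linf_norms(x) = [0.39, 0.58]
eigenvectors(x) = [[-0.90, -0.48], [0.43, -0.88]]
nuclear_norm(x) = 0.90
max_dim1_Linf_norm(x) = 0.58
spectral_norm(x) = 0.77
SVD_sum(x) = [[0.16, 0.34], [0.28, 0.61]] + [[-0.10, 0.05], [0.06, -0.03]]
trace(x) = 0.64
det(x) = -0.10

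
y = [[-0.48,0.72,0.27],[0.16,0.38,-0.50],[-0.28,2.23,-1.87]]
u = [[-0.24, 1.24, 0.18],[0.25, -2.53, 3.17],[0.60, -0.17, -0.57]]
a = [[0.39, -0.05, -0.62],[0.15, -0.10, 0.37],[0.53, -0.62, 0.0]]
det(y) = 0.25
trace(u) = -3.34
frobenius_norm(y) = 3.13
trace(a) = 0.29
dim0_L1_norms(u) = [1.09, 3.94, 3.92]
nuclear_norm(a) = 1.79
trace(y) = -1.97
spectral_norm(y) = 3.01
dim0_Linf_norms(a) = [0.53, 0.62, 0.62]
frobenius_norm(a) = 1.17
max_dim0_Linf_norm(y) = 2.23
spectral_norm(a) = 0.92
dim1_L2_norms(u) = [1.28, 4.06, 0.84]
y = a @ u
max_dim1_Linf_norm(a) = 0.62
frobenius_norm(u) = 4.34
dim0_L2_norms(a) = [0.67, 0.63, 0.72]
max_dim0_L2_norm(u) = 3.23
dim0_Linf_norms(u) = [0.6, 2.53, 3.17]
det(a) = 0.10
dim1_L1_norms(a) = [1.06, 0.62, 1.15]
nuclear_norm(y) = 3.95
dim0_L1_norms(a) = [1.07, 0.77, 0.99]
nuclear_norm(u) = 5.84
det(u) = 2.33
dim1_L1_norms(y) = [1.47, 1.04, 4.38]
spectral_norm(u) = 4.13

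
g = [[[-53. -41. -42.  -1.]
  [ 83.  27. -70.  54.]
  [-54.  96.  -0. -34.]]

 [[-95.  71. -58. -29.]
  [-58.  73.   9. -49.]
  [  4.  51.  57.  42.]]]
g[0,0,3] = -1.0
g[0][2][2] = -0.0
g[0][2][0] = -54.0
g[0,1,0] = 83.0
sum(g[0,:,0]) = -24.0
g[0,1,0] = 83.0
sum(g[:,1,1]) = 100.0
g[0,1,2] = -70.0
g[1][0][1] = 71.0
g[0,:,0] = [-53.0, 83.0, -54.0]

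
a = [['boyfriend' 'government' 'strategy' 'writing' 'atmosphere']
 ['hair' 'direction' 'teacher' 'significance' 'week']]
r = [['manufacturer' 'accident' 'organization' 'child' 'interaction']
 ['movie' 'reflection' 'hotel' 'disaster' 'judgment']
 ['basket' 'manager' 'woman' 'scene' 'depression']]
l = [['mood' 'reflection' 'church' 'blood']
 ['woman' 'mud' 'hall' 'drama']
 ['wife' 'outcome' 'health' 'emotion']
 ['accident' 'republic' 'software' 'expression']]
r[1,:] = ['movie', 'reflection', 'hotel', 'disaster', 'judgment']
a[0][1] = 'government'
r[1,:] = ['movie', 'reflection', 'hotel', 'disaster', 'judgment']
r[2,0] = 'basket'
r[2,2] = 'woman'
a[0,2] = 'strategy'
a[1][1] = 'direction'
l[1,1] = 'mud'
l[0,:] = ['mood', 'reflection', 'church', 'blood']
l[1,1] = 'mud'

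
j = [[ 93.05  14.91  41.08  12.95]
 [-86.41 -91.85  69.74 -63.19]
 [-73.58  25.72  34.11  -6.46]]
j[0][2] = 41.08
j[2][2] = 34.11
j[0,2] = 41.08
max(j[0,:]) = 93.05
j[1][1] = -91.85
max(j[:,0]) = 93.05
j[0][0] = 93.05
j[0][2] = 41.08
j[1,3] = -63.19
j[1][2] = 69.74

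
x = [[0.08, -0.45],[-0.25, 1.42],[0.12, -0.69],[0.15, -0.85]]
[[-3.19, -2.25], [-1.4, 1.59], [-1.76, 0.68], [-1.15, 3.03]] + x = [[-3.11,-2.70], [-1.65,3.01], [-1.64,-0.01], [-1.0,2.18]]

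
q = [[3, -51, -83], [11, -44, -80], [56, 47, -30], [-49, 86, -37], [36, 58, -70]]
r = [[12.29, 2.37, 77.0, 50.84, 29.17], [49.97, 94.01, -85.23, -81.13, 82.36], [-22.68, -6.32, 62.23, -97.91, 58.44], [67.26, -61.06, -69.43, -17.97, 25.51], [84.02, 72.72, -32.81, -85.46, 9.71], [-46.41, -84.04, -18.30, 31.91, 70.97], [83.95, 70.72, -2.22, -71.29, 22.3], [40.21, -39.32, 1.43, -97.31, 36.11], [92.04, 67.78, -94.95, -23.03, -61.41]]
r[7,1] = -39.32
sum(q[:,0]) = 57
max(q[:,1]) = 86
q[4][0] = 36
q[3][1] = 86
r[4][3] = -85.46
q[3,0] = -49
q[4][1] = 58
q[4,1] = 58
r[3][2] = -69.43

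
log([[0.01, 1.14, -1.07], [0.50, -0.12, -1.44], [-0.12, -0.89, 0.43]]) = [[-0.93+2.57j,  (0.37-1.39j),  -1.69+2.09j], [-0.09-0.47j,  (0.29+1.99j),  -0.40+1.72j], [-0.45+0.39j,  (-0.05+0.95j),  -0.20+1.71j]]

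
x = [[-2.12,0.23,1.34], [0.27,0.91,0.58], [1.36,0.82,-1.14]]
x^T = [[-2.12, 0.27, 1.36], [0.23, 0.91, 0.82], [1.34, 0.58, -1.14]]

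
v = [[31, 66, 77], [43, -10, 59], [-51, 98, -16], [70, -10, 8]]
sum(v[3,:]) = 68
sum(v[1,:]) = 92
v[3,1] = -10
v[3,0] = 70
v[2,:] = [-51, 98, -16]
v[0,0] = 31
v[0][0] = 31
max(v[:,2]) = 77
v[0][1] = 66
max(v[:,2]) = 77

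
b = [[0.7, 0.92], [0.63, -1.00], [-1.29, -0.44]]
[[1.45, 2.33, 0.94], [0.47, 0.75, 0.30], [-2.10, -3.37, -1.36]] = b @ [[1.47, 2.36, 0.95], [0.46, 0.74, 0.30]]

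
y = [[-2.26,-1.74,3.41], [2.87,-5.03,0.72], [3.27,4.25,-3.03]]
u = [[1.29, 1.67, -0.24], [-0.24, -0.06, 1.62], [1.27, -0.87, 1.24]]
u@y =[[1.09, -11.66, 6.33], [5.67, 7.6, -5.77], [-1.31, 7.44, -0.05]]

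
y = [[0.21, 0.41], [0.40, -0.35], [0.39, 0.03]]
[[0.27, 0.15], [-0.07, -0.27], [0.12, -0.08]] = y@[[0.27, -0.25], [0.52, 0.49]]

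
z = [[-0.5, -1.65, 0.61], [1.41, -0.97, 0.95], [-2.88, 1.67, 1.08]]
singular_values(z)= [3.8, 1.95, 1.09]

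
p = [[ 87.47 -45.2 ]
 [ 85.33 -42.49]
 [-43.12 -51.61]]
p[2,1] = -51.61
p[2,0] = -43.12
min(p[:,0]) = -43.12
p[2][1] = -51.61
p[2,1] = -51.61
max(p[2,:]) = -43.12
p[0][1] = -45.2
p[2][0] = -43.12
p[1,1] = -42.49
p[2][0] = -43.12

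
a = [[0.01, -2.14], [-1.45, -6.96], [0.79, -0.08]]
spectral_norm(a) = 7.41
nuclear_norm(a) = 8.31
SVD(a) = [[-0.28, 0.46], [-0.96, -0.13], [0.01, 0.88]] @ diag([7.412520219511772, 0.8993575458788068]) @ [[0.19, 0.98],[0.98, -0.19]]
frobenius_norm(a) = 7.47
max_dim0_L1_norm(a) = 9.18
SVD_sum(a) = [[-0.4, -2.06], [-1.34, -6.98], [0.01, 0.07]] + [[0.41,-0.08], [-0.11,0.02], [0.78,-0.15]]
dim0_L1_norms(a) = [2.25, 9.18]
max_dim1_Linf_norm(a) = 6.96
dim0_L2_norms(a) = [1.65, 7.28]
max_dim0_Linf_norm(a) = 6.96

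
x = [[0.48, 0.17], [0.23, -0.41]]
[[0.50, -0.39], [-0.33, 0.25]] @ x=[[0.15,  0.24], [-0.1,  -0.16]]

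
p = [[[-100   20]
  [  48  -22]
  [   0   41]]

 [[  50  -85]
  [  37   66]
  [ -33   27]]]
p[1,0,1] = -85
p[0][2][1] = 41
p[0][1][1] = -22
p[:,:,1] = [[20, -22, 41], [-85, 66, 27]]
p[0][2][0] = 0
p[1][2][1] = 27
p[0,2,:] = [0, 41]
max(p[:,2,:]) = 41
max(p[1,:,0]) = 50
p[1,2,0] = -33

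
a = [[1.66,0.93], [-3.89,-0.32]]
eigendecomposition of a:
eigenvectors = [[-0.23-0.38j, -0.23+0.38j], [0.90+0.00j, (0.9-0j)]]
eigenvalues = [(0.67+1.62j), (0.67-1.62j)]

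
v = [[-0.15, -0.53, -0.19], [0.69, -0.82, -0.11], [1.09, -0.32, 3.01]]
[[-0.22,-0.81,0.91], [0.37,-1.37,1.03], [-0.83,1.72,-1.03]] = v @ [[0.89, -0.3, -0.33], [0.37, 1.31, -1.48], [-0.56, 0.82, -0.38]]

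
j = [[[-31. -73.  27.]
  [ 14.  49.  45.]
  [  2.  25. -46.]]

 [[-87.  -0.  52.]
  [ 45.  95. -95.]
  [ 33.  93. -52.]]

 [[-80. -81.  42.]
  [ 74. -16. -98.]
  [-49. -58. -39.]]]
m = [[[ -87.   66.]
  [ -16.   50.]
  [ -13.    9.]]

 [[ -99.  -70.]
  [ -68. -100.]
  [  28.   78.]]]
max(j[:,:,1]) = 95.0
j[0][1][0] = 14.0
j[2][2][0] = -49.0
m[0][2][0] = -13.0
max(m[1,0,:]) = -70.0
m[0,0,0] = -87.0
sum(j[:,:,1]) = 34.0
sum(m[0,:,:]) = 9.0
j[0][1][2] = 45.0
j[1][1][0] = 45.0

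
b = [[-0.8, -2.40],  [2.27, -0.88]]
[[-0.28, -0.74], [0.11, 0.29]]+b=[[-1.08, -3.14], [2.38, -0.59]]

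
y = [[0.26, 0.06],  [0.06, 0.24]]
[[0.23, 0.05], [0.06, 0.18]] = y @ [[0.88,0.04],[0.04,0.74]]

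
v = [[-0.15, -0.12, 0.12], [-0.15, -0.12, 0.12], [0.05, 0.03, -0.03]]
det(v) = 0.000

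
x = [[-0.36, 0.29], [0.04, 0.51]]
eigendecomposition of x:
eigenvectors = [[-1.0,-0.31],[0.05,-0.95]]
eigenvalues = [-0.37, 0.52]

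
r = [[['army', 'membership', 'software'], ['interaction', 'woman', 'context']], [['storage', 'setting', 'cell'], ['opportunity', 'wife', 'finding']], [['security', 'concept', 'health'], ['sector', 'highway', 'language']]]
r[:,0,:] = [['army', 'membership', 'software'], ['storage', 'setting', 'cell'], ['security', 'concept', 'health']]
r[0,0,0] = 'army'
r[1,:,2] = ['cell', 'finding']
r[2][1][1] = 'highway'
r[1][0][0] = 'storage'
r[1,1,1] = 'wife'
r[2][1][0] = 'sector'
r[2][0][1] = 'concept'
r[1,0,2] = 'cell'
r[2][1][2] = 'language'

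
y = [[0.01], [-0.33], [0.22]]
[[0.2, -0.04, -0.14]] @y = [[-0.02]]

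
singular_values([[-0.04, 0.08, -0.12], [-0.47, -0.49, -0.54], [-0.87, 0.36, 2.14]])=[2.38, 0.76, 0.12]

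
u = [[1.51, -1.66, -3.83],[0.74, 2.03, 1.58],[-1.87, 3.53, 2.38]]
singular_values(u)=[6.55, 1.81, 1.5]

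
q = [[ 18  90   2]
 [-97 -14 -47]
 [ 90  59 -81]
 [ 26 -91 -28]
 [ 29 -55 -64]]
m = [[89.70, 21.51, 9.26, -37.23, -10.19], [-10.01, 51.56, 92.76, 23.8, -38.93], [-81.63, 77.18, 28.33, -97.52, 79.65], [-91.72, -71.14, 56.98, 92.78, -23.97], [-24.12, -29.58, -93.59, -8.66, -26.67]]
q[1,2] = -47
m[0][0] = 89.7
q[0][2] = 2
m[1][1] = 51.56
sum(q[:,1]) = -11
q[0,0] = 18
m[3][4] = -23.97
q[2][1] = 59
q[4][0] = 29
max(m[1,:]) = 92.76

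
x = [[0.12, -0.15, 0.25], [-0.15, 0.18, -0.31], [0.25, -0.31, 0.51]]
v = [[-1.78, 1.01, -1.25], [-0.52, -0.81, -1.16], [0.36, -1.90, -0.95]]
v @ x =[[-0.68,0.84,-1.4], [-0.23,0.29,-0.47], [0.09,-0.1,0.19]]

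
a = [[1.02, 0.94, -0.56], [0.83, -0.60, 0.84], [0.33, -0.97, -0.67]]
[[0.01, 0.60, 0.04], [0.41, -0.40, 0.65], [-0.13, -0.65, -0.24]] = a @[[0.18, -0.01, 0.3], [-0.01, 0.66, 0.01], [0.3, 0.01, 0.49]]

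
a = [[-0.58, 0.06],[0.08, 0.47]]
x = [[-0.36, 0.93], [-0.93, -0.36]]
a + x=[[-0.94, 0.99], [-0.85, 0.11]]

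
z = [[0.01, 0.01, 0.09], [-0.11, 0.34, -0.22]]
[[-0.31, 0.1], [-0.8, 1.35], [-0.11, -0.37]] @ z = [[-0.01,0.03,-0.05],[-0.16,0.45,-0.37],[0.04,-0.13,0.07]]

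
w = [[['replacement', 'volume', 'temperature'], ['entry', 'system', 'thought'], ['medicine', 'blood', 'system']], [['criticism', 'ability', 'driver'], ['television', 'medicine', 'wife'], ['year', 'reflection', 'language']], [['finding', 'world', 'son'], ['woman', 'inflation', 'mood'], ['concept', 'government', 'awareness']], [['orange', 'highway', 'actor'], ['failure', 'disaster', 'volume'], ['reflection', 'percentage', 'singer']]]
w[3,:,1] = ['highway', 'disaster', 'percentage']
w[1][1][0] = 'television'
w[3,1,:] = ['failure', 'disaster', 'volume']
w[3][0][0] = 'orange'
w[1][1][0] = 'television'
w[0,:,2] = ['temperature', 'thought', 'system']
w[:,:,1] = [['volume', 'system', 'blood'], ['ability', 'medicine', 'reflection'], ['world', 'inflation', 'government'], ['highway', 'disaster', 'percentage']]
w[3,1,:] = ['failure', 'disaster', 'volume']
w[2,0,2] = 'son'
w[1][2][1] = 'reflection'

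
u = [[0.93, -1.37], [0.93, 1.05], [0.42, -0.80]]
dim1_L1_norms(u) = [2.3, 1.98, 1.22]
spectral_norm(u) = 1.96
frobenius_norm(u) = 2.35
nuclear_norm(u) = 3.26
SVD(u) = [[0.81, 0.35], [-0.36, 0.93], [0.46, 0.11]] @ diag([1.9565948797701298, 1.3028186659920526]) @ [[0.31, -0.95], [0.95, 0.31]]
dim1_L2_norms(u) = [1.66, 1.4, 0.9]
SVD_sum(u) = [[0.5,-1.51], [-0.22,0.67], [0.28,-0.85]] + [[0.43,0.14], [1.15,0.38], [0.14,0.05]]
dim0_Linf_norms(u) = [0.93, 1.37]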